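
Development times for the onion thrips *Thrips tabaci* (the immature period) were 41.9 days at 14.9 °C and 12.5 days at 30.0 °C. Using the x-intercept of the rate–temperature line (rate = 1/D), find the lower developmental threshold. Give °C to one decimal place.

8.5 °C

Linear rate model ⇒ the product D·(T − T_b) is constant across temperatures.
41.9·(14.9 − T_b) = 12.5·(30.0 − T_b)
T_b = (41.9·14.9 − 12.5·30.0) / (41.9 − 12.5) = 249.31 / 29.4 = 8.480 °C ≈ 8.5 °C.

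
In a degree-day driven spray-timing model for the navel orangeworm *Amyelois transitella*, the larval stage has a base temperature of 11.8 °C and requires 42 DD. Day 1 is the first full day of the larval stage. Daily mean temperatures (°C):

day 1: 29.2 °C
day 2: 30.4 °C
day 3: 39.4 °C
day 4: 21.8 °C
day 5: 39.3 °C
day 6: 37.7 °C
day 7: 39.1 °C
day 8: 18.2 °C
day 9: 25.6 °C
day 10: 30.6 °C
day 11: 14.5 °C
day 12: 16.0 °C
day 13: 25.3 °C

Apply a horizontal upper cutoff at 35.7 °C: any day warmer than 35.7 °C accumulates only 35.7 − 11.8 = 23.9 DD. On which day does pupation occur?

Daily DD above 11.8 °C (capped at 23.9): 17.4, 18.6, 23.9, 10.0, 23.9, 23.9, 23.9, 6.4, 13.8, 18.8, 2.7, 4.2, 13.5.
Cumulative: 17.4, 36.0, 59.9, 69.9, 93.8, 117.7, 141.6, 148.0, 161.8, 180.6, 183.3, 187.5, 201.0.
The total first reaches 42 DD on day 3.

day 3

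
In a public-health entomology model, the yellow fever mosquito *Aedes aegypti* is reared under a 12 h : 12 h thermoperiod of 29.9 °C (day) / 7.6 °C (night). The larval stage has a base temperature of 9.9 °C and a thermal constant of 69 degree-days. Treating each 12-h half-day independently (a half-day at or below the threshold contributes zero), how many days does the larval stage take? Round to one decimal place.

6.9 days

Day half: max(0, 29.9 − 9.9) × 0.5 = 20.0 × 0.5 = 10.00 DD.
Night half: max(0, 7.6 − 9.9) × 0.5 = 0.0 × 0.5 = 0.00 DD.
Per 24 h: 10.00 DD/day.
Duration = 69 / 10.00 = 6.900 ≈ 6.9 days.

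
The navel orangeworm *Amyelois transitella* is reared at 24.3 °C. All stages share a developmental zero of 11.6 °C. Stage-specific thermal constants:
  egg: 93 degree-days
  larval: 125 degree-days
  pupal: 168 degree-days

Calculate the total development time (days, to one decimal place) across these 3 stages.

Daily accumulation at 24.3 °C = 24.3 − 11.6 = 12.7 DD/day.
Total K = 93 + 125 + 168 = 386 DD.
Total duration = 386 / 12.7 = 30.394 ≈ 30.4 days.

30.4 days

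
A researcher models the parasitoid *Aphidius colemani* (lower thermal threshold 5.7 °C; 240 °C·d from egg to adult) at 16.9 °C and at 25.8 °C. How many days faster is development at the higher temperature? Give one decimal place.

At 16.9 °C: 240 / (16.9 − 5.7) = 240 / 11.2 = 21.429 d.
At 25.8 °C: 240 / (25.8 − 5.7) = 240 / 20.1 = 11.940 d.
Difference = |21.429 − 11.940| = 9.488 ≈ 9.5 days.

9.5 days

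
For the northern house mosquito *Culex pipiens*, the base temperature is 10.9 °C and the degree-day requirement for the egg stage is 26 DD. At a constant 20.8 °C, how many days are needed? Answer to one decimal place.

2.6 days

Daily accumulation = 20.8 − 10.9 = 9.9 DD/day.
Duration = 26 / 9.9 = 2.626 ≈ 2.6 days.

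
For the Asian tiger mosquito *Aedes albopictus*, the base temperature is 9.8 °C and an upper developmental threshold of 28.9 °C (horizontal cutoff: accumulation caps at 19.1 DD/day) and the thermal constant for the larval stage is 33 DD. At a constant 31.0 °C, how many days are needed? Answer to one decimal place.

Temperature 31.0 °C exceeds the upper threshold, so daily accumulation caps at 28.9 − 9.8 = 19.1 DD/day.
Duration = 33 / 19.1 = 1.728 ≈ 1.7 days.

1.7 days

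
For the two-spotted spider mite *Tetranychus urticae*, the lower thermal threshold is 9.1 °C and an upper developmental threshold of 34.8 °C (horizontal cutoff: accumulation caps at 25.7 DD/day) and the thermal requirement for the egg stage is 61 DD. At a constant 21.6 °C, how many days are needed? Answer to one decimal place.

Daily accumulation = 21.6 − 9.1 = 12.5 DD/day.
Duration = 61 / 12.5 = 4.880 ≈ 4.9 days.

4.9 days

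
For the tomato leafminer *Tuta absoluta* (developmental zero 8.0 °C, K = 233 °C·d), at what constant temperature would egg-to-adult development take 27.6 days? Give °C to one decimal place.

Required daily accumulation = 233 / 27.6 = 8.442 DD/day.
T = T_base + 8.442 = 8.0 + 8.442 = 16.442 ≈ 16.4 °C.

16.4 °C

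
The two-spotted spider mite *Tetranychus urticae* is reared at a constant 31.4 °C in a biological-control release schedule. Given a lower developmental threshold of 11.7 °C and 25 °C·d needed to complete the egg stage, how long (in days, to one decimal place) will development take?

1.3 days

Daily accumulation = 31.4 − 11.7 = 19.7 DD/day.
Duration = 25 / 19.7 = 1.269 ≈ 1.3 days.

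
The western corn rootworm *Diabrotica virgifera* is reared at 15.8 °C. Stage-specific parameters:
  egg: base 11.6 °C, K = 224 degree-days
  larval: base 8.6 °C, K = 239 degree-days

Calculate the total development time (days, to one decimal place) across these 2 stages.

86.5 days

egg: 224 / (15.8 − 11.6) = 224 / 4.2 = 53.333 d.
larval: 239 / (15.8 − 8.6) = 239 / 7.2 = 33.194 d.
Sum = 86.528 ≈ 86.5 days.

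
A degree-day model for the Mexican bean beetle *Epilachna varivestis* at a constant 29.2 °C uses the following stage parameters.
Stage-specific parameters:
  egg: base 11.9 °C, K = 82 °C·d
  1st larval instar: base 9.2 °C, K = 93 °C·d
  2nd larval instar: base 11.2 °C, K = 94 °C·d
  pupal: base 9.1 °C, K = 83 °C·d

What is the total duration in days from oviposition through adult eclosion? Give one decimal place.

egg: 82 / (29.2 − 11.9) = 82 / 17.3 = 4.740 d.
1st larval instar: 93 / (29.2 − 9.2) = 93 / 20.0 = 4.650 d.
2nd larval instar: 94 / (29.2 − 11.2) = 94 / 18.0 = 5.222 d.
pupal: 83 / (29.2 − 9.1) = 83 / 20.1 = 4.129 d.
Sum = 18.741 ≈ 18.7 days.

18.7 days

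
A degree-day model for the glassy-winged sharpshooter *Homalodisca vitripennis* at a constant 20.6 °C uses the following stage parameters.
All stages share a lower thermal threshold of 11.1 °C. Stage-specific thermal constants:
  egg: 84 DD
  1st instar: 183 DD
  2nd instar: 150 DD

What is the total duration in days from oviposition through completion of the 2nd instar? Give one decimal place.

43.9 days

Daily accumulation at 20.6 °C = 20.6 − 11.1 = 9.5 DD/day.
Total K = 84 + 183 + 150 = 417 DD.
Total duration = 417 / 9.5 = 43.895 ≈ 43.9 days.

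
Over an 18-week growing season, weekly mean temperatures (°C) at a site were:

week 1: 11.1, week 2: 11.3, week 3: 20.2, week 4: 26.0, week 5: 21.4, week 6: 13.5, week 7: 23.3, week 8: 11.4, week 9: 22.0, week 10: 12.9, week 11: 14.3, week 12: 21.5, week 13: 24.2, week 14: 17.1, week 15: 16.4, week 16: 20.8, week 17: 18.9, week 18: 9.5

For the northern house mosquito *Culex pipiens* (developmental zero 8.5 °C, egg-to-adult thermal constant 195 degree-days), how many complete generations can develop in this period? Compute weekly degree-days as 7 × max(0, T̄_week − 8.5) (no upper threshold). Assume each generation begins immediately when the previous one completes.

Weekly DD (7 × max(0, T̄ − 8.5)): 18.2, 19.6, 81.9, 122.5, 90.3, 35.0, 103.6, 20.3, 94.5, 30.8, 40.6, 91.0, 109.9, 60.2, 55.3, 86.1, 72.8, 7.0.
Season total = 1139.6 DD.
Complete generations = ⌊1139.6 / 195⌋ = 5.

5 generations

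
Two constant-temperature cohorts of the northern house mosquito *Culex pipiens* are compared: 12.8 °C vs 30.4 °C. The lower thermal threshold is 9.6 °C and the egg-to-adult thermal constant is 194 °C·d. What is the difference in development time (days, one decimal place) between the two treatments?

At 12.8 °C: 194 / (12.8 − 9.6) = 194 / 3.2 = 60.625 d.
At 30.4 °C: 194 / (30.4 − 9.6) = 194 / 20.8 = 9.327 d.
Difference = |60.625 − 9.327| = 51.298 ≈ 51.3 days.

51.3 days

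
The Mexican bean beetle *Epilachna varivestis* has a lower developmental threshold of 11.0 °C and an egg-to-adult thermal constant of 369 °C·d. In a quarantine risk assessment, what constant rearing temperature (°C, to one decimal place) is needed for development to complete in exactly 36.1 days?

Required daily accumulation = 369 / 36.1 = 10.222 DD/day.
T = T_base + 10.222 = 11.0 + 10.222 = 21.222 ≈ 21.2 °C.

21.2 °C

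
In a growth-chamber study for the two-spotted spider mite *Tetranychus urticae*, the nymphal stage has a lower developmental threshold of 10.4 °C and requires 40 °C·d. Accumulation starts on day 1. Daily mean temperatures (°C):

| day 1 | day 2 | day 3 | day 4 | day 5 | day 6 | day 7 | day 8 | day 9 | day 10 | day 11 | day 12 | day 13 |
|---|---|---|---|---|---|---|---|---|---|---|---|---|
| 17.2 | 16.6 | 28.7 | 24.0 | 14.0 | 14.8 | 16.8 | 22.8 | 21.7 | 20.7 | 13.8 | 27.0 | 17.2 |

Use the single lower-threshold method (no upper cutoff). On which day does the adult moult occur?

day 4

Daily DD above 10.4 °C: 6.8, 6.2, 18.3, 13.6, 3.6, 4.4, 6.4, 12.4, 11.3, 10.3, 3.4, 16.6, 6.8.
Cumulative: 6.8, 13.0, 31.3, 44.9, 48.5, 52.9, 59.3, 71.7, 83.0, 93.3, 96.7, 113.3, 120.1.
The total first reaches 40 DD on day 4.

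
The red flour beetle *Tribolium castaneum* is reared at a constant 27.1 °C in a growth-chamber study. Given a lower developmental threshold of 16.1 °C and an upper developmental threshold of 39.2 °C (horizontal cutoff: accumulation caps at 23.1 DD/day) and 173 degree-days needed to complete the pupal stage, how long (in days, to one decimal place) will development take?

15.7 days

Daily accumulation = 27.1 − 16.1 = 11.0 DD/day.
Duration = 173 / 11.0 = 15.727 ≈ 15.7 days.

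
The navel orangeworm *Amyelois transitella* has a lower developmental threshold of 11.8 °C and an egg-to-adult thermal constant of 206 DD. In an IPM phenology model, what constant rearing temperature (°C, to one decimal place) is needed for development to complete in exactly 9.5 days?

Required daily accumulation = 206 / 9.5 = 21.684 DD/day.
T = T_base + 21.684 = 11.8 + 21.684 = 33.484 ≈ 33.5 °C.

33.5 °C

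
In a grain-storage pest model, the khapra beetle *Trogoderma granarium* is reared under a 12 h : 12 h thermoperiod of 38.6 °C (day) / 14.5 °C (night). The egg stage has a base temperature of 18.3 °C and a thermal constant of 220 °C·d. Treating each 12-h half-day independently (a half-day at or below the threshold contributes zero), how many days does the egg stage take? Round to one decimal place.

21.7 days

Day half: max(0, 38.6 − 18.3) × 0.5 = 20.3 × 0.5 = 10.15 DD.
Night half: max(0, 14.5 − 18.3) × 0.5 = 0.0 × 0.5 = 0.00 DD.
Per 24 h: 10.15 DD/day.
Duration = 220 / 10.15 = 21.675 ≈ 21.7 days.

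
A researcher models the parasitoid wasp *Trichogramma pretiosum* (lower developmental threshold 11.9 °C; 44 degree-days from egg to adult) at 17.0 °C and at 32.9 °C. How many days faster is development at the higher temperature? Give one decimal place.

6.5 days

At 17.0 °C: 44 / (17.0 − 11.9) = 44 / 5.1 = 8.627 d.
At 32.9 °C: 44 / (32.9 − 11.9) = 44 / 21.0 = 2.095 d.
Difference = |8.627 − 2.095| = 6.532 ≈ 6.5 days.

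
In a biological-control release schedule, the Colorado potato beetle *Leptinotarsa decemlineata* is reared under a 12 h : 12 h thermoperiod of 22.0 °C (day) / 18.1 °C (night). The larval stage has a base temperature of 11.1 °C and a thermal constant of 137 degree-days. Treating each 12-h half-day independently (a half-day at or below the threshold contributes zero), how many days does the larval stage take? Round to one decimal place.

15.3 days

Day half: max(0, 22.0 − 11.1) × 0.5 = 10.9 × 0.5 = 5.45 DD.
Night half: max(0, 18.1 − 11.1) × 0.5 = 7.0 × 0.5 = 3.50 DD.
Per 24 h: 8.95 DD/day.
Duration = 137 / 8.95 = 15.307 ≈ 15.3 days.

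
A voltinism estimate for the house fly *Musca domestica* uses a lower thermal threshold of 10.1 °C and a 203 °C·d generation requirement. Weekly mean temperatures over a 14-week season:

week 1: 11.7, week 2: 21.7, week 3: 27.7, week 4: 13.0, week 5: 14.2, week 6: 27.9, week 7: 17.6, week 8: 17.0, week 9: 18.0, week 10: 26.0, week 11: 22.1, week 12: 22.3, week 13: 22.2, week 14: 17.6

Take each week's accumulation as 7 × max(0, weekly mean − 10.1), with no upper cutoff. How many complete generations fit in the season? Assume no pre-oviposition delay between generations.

4 generations

Weekly DD (7 × max(0, T̄ − 10.1)): 11.2, 81.2, 123.2, 20.3, 28.7, 124.6, 52.5, 48.3, 55.3, 111.3, 84.0, 85.4, 84.7, 52.5.
Season total = 963.2 DD.
Complete generations = ⌊963.2 / 203⌋ = 4.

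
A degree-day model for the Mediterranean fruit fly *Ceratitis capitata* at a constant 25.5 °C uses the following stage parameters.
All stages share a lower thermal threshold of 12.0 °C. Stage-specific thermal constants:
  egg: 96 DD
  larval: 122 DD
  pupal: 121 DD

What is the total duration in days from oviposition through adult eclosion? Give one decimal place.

25.1 days

Daily accumulation at 25.5 °C = 25.5 − 12.0 = 13.5 DD/day.
Total K = 96 + 122 + 121 = 339 DD.
Total duration = 339 / 13.5 = 25.111 ≈ 25.1 days.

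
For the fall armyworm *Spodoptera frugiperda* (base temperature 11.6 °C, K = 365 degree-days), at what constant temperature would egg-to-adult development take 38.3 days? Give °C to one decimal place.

21.1 °C

Required daily accumulation = 365 / 38.3 = 9.530 DD/day.
T = T_base + 9.530 = 11.6 + 9.530 = 21.130 ≈ 21.1 °C.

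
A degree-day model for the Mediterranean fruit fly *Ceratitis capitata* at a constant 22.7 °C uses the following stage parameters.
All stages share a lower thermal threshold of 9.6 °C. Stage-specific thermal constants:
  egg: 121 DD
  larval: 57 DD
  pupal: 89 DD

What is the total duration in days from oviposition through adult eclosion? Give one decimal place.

20.4 days

Daily accumulation at 22.7 °C = 22.7 − 9.6 = 13.1 DD/day.
Total K = 121 + 57 + 89 = 267 DD.
Total duration = 267 / 13.1 = 20.382 ≈ 20.4 days.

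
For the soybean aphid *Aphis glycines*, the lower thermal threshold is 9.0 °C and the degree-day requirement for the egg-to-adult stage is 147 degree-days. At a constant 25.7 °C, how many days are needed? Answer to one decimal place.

8.8 days

Daily accumulation = 25.7 − 9.0 = 16.7 DD/day.
Duration = 147 / 16.7 = 8.802 ≈ 8.8 days.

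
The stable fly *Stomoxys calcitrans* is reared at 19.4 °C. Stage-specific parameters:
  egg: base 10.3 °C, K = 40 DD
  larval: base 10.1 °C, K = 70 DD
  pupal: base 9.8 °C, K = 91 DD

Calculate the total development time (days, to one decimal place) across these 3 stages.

21.4 days

egg: 40 / (19.4 − 10.3) = 40 / 9.1 = 4.396 d.
larval: 70 / (19.4 − 10.1) = 70 / 9.3 = 7.527 d.
pupal: 91 / (19.4 − 9.8) = 91 / 9.6 = 9.479 d.
Sum = 21.402 ≈ 21.4 days.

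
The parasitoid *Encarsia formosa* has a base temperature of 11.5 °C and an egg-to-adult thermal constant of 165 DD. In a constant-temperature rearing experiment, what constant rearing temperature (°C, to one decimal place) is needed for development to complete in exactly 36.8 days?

16.0 °C

Required daily accumulation = 165 / 36.8 = 4.484 DD/day.
T = T_base + 4.484 = 11.5 + 4.484 = 15.984 ≈ 16.0 °C.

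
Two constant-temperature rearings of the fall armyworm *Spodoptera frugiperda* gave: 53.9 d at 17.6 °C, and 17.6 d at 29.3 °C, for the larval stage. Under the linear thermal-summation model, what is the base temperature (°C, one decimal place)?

Under the model K = D·(T − T_b), so D₁·(T₁ − T_b) = D₂·(T₂ − T_b).
53.9·(17.6 − T_b) = 17.6·(29.3 − T_b)
T_b = (53.9·17.6 − 17.6·29.3) / (53.9 − 17.6) = 432.96 / 36.3 = 11.927 °C ≈ 11.9 °C.

11.9 °C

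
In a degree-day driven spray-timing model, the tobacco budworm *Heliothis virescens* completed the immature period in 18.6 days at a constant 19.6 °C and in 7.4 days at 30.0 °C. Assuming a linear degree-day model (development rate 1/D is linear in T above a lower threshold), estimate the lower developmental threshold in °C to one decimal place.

12.7 °C

Linear rate model ⇒ the product D·(T − T_b) is constant across temperatures.
18.6·(19.6 − T_b) = 7.4·(30.0 − T_b)
T_b = (18.6·19.6 − 7.4·30.0) / (18.6 − 7.4) = 142.56 / 11.2 = 12.729 °C ≈ 12.7 °C.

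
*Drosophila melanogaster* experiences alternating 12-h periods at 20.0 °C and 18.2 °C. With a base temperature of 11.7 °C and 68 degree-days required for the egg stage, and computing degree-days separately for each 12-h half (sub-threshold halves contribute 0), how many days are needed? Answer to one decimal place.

Day half: max(0, 20.0 − 11.7) × 0.5 = 8.3 × 0.5 = 4.15 DD.
Night half: max(0, 18.2 − 11.7) × 0.5 = 6.5 × 0.5 = 3.25 DD.
Per 24 h: 7.40 DD/day.
Duration = 68 / 7.40 = 9.189 ≈ 9.2 days.

9.2 days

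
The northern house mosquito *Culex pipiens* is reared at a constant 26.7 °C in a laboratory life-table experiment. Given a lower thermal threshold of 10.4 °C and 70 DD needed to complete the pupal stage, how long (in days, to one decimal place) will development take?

4.3 days

Daily accumulation = 26.7 − 10.4 = 16.3 DD/day.
Duration = 70 / 16.3 = 4.294 ≈ 4.3 days.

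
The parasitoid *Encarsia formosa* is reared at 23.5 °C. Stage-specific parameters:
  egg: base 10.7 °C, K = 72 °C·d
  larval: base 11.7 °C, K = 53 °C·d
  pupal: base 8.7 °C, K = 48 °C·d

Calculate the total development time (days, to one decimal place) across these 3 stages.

egg: 72 / (23.5 − 10.7) = 72 / 12.8 = 5.625 d.
larval: 53 / (23.5 − 11.7) = 53 / 11.8 = 4.492 d.
pupal: 48 / (23.5 − 8.7) = 48 / 14.8 = 3.243 d.
Sum = 13.360 ≈ 13.4 days.

13.4 days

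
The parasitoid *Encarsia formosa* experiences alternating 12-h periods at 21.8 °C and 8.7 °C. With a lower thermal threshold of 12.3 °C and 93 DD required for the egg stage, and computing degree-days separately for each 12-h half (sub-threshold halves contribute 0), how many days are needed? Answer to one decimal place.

19.6 days

Day half: max(0, 21.8 − 12.3) × 0.5 = 9.5 × 0.5 = 4.75 DD.
Night half: max(0, 8.7 − 12.3) × 0.5 = 0.0 × 0.5 = 0.00 DD.
Per 24 h: 4.75 DD/day.
Duration = 93 / 4.75 = 19.579 ≈ 19.6 days.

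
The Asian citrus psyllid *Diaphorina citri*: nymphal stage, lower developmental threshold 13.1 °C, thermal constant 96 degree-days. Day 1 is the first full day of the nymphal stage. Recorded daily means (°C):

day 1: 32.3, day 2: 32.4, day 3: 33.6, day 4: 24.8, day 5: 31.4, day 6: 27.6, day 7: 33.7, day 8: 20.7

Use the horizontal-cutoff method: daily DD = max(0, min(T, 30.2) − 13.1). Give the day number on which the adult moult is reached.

Daily DD above 13.1 °C (capped at 17.1): 17.1, 17.1, 17.1, 11.7, 17.1, 14.5, 17.1, 7.6.
Cumulative: 17.1, 34.2, 51.3, 63.0, 80.1, 94.6, 111.7, 119.3.
The total first reaches 96 DD on day 7.

day 7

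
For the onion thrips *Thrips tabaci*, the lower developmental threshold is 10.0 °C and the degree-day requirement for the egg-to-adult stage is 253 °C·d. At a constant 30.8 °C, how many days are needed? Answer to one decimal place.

Daily accumulation = 30.8 − 10.0 = 20.8 DD/day.
Duration = 253 / 20.8 = 12.163 ≈ 12.2 days.

12.2 days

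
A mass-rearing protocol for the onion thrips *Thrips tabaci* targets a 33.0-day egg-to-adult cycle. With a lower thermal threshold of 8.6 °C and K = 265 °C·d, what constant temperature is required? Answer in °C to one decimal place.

16.6 °C

Required daily accumulation = 265 / 33.0 = 8.030 DD/day.
T = T_base + 8.030 = 8.6 + 8.030 = 16.630 ≈ 16.6 °C.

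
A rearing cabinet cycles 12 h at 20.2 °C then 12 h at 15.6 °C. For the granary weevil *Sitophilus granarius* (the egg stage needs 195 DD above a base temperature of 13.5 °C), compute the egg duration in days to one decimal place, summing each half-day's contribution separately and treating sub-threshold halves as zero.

44.3 days

Day half: max(0, 20.2 − 13.5) × 0.5 = 6.7 × 0.5 = 3.35 DD.
Night half: max(0, 15.6 − 13.5) × 0.5 = 2.1 × 0.5 = 1.05 DD.
Per 24 h: 4.40 DD/day.
Duration = 195 / 4.40 = 44.318 ≈ 44.3 days.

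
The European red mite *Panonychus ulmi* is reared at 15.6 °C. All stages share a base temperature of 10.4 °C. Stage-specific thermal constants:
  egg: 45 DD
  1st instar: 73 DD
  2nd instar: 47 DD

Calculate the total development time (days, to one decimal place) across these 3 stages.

Daily accumulation at 15.6 °C = 15.6 − 10.4 = 5.2 DD/day.
Total K = 45 + 73 + 47 = 165 DD.
Total duration = 165 / 5.2 = 31.731 ≈ 31.7 days.

31.7 days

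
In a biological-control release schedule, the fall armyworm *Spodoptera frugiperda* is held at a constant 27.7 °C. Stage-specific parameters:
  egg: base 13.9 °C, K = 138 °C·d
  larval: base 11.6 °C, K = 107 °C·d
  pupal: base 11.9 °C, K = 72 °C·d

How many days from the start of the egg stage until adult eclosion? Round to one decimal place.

21.2 days

egg: 138 / (27.7 − 13.9) = 138 / 13.8 = 10.000 d.
larval: 107 / (27.7 − 11.6) = 107 / 16.1 = 6.646 d.
pupal: 72 / (27.7 − 11.9) = 72 / 15.8 = 4.557 d.
Sum = 21.203 ≈ 21.2 days.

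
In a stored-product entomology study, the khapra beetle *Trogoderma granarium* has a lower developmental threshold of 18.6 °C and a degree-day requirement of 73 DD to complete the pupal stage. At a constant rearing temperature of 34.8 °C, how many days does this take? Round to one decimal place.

Daily accumulation = 34.8 − 18.6 = 16.2 DD/day.
Duration = 73 / 16.2 = 4.506 ≈ 4.5 days.

4.5 days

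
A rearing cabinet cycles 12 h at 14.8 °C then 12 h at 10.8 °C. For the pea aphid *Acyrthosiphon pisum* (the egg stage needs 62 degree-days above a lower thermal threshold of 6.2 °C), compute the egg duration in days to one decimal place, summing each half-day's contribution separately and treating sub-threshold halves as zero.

Day half: max(0, 14.8 − 6.2) × 0.5 = 8.6 × 0.5 = 4.30 DD.
Night half: max(0, 10.8 − 6.2) × 0.5 = 4.6 × 0.5 = 2.30 DD.
Per 24 h: 6.60 DD/day.
Duration = 62 / 6.60 = 9.394 ≈ 9.4 days.

9.4 days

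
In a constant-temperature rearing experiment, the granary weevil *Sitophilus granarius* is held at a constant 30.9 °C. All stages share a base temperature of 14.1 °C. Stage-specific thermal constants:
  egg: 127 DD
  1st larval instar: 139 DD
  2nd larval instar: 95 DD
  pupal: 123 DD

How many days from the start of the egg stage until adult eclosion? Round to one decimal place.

Daily accumulation at 30.9 °C = 30.9 − 14.1 = 16.8 DD/day.
Total K = 127 + 139 + 95 + 123 = 484 DD.
Total duration = 484 / 16.8 = 28.810 ≈ 28.8 days.

28.8 days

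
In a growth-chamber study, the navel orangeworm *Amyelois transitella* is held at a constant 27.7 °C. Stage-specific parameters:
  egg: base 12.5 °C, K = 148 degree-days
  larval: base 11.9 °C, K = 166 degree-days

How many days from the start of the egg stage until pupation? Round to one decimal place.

20.2 days

egg: 148 / (27.7 − 12.5) = 148 / 15.2 = 9.737 d.
larval: 166 / (27.7 − 11.9) = 166 / 15.8 = 10.506 d.
Sum = 20.243 ≈ 20.2 days.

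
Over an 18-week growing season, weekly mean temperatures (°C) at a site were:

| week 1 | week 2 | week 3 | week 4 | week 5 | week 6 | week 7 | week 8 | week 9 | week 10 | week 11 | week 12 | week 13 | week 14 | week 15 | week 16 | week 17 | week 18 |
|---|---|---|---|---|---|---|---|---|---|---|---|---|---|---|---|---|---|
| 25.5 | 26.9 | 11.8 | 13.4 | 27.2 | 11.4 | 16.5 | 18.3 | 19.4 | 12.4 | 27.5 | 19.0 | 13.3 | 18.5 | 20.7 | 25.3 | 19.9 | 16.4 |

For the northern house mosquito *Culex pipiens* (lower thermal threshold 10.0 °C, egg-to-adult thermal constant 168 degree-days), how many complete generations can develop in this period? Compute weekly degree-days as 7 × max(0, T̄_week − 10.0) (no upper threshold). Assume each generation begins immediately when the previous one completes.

6 generations

Weekly DD (7 × max(0, T̄ − 10.0)): 108.5, 118.3, 12.6, 23.8, 120.4, 9.8, 45.5, 58.1, 65.8, 16.8, 122.5, 63.0, 23.1, 59.5, 74.9, 107.1, 69.3, 44.8.
Season total = 1143.8 DD.
Complete generations = ⌊1143.8 / 168⌋ = 6.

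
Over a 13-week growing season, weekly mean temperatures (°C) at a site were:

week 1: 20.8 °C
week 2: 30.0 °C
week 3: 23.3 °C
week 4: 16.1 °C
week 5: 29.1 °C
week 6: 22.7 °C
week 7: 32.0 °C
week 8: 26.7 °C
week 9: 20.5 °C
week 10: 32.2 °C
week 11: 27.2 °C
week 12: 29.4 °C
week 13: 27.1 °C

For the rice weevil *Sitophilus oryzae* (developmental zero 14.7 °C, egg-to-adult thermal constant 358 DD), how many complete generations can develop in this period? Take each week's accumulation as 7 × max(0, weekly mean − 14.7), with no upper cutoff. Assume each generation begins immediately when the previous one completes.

Weekly DD (7 × max(0, T̄ − 14.7)): 42.7, 107.1, 60.2, 9.8, 100.8, 56.0, 121.1, 84.0, 40.6, 122.5, 87.5, 102.9, 86.8.
Season total = 1022.0 DD.
Complete generations = ⌊1022.0 / 358⌋ = 2.

2 generations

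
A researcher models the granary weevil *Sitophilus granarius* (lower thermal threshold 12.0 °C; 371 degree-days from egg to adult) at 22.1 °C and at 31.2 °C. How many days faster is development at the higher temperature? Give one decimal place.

At 22.1 °C: 371 / (22.1 − 12.0) = 371 / 10.1 = 36.733 d.
At 31.2 °C: 371 / (31.2 − 12.0) = 371 / 19.2 = 19.323 d.
Difference = |36.733 − 19.323| = 17.410 ≈ 17.4 days.

17.4 days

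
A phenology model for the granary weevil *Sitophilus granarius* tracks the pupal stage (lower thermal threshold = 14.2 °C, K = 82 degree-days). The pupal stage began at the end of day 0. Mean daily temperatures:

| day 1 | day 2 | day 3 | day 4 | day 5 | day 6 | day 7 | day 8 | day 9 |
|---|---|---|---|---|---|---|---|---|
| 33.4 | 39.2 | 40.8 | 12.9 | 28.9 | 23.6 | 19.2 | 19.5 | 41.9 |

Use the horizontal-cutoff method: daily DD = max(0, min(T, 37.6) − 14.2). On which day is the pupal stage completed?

day 6

Daily DD above 14.2 °C (capped at 23.4): 19.2, 23.4, 23.4, 0.0, 14.7, 9.4, 5.0, 5.3, 23.4.
Cumulative: 19.2, 42.6, 66.0, 66.0, 80.7, 90.1, 95.1, 100.4, 123.8.
The total first reaches 82 DD on day 6.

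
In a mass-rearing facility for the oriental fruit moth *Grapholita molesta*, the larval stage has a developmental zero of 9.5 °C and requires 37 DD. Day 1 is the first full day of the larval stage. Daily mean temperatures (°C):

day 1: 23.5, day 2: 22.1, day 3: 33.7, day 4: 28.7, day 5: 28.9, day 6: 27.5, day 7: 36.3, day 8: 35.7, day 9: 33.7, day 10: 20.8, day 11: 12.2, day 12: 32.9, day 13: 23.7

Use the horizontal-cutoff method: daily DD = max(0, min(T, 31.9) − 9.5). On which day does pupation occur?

day 3

Daily DD above 9.5 °C (capped at 22.4): 14.0, 12.6, 22.4, 19.2, 19.4, 18.0, 22.4, 22.4, 22.4, 11.3, 2.7, 22.4, 14.2.
Cumulative: 14.0, 26.6, 49.0, 68.2, 87.6, 105.6, 128.0, 150.4, 172.8, 184.1, 186.8, 209.2, 223.4.
The total first reaches 37 DD on day 3.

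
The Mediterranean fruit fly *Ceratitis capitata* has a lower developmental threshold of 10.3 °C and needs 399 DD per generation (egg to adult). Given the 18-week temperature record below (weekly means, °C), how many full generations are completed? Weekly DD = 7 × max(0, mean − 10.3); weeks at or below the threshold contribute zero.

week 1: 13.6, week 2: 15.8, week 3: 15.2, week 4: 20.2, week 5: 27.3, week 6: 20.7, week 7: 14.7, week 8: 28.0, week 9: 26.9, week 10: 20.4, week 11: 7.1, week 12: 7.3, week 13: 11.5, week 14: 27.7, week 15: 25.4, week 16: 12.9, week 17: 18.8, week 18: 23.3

Weekly DD (7 × max(0, T̄ − 10.3)): 23.1, 38.5, 34.3, 69.3, 119.0, 72.8, 30.8, 123.9, 116.2, 70.7, 0.0, 0.0, 8.4, 121.8, 105.7, 18.2, 59.5, 91.0.
Season total = 1103.2 DD.
Complete generations = ⌊1103.2 / 399⌋ = 2.

2 generations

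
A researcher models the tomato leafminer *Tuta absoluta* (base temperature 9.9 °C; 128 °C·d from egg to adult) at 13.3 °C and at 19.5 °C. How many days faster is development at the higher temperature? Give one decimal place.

24.3 days

At 13.3 °C: 128 / (13.3 − 9.9) = 128 / 3.4 = 37.647 d.
At 19.5 °C: 128 / (19.5 − 9.9) = 128 / 9.6 = 13.333 d.
Difference = |37.647 − 13.333| = 24.314 ≈ 24.3 days.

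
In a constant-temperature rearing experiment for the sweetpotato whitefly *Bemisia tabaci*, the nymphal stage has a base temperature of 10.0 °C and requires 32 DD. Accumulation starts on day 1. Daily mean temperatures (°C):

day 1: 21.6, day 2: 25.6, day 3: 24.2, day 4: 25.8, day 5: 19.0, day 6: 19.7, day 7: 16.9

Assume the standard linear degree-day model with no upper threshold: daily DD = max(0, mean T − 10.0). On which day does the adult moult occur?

Daily DD above 10.0 °C: 11.6, 15.6, 14.2, 15.8, 9.0, 9.7, 6.9.
Cumulative: 11.6, 27.2, 41.4, 57.2, 66.2, 75.9, 82.8.
The total first reaches 32 DD on day 3.

day 3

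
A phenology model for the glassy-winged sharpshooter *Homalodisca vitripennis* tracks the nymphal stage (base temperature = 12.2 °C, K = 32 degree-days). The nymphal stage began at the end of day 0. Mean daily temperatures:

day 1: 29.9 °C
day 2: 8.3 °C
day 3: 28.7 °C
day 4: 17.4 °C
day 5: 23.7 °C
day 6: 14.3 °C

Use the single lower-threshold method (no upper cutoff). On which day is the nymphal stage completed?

day 3

Daily DD above 12.2 °C: 17.7, 0.0, 16.5, 5.2, 11.5, 2.1.
Cumulative: 17.7, 17.7, 34.2, 39.4, 50.9, 53.0.
The total first reaches 32 DD on day 3.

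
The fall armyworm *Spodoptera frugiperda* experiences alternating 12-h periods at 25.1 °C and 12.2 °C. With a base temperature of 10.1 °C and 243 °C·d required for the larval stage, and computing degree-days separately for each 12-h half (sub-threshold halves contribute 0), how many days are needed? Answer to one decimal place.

Day half: max(0, 25.1 − 10.1) × 0.5 = 15.0 × 0.5 = 7.50 DD.
Night half: max(0, 12.2 − 10.1) × 0.5 = 2.1 × 0.5 = 1.05 DD.
Per 24 h: 8.55 DD/day.
Duration = 243 / 8.55 = 28.421 ≈ 28.4 days.

28.4 days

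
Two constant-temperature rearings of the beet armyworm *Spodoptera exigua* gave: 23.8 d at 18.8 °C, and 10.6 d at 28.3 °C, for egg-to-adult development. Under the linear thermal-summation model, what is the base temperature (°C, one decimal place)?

11.2 °C

Linear rate model ⇒ the product D·(T − T_b) is constant across temperatures.
23.8·(18.8 − T_b) = 10.6·(28.3 − T_b)
T_b = (23.8·18.8 − 10.6·28.3) / (23.8 − 10.6) = 147.46 / 13.2 = 11.171 °C ≈ 11.2 °C.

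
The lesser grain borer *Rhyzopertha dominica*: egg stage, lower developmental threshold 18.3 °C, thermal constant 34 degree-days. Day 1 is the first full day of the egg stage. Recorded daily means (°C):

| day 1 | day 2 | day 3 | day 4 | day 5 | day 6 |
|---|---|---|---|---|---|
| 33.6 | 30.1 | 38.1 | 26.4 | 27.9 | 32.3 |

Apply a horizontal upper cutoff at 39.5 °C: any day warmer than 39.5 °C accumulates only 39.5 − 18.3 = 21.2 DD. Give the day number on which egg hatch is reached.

day 3

Daily DD above 18.3 °C (capped at 21.2): 15.3, 11.8, 19.8, 8.1, 9.6, 14.0.
Cumulative: 15.3, 27.1, 46.9, 55.0, 64.6, 78.6.
The total first reaches 34 DD on day 3.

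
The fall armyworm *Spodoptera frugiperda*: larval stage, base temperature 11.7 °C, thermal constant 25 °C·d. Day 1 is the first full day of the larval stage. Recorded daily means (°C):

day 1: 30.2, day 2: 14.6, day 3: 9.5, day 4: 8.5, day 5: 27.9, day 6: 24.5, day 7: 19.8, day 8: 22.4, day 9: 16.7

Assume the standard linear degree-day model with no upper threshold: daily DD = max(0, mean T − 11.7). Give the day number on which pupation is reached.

day 5

Daily DD above 11.7 °C: 18.5, 2.9, 0.0, 0.0, 16.2, 12.8, 8.1, 10.7, 5.0.
Cumulative: 18.5, 21.4, 21.4, 21.4, 37.6, 50.4, 58.5, 69.2, 74.2.
The total first reaches 25 DD on day 5.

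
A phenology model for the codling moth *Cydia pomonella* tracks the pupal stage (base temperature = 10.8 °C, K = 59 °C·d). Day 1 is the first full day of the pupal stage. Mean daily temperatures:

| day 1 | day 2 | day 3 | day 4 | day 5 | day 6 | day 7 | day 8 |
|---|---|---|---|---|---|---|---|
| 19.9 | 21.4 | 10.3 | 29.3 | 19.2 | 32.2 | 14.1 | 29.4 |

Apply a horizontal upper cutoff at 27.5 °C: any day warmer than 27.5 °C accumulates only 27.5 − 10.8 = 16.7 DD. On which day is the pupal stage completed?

day 6

Daily DD above 10.8 °C (capped at 16.7): 9.1, 10.6, 0.0, 16.7, 8.4, 16.7, 3.3, 16.7.
Cumulative: 9.1, 19.7, 19.7, 36.4, 44.8, 61.5, 64.8, 81.5.
The total first reaches 59 DD on day 6.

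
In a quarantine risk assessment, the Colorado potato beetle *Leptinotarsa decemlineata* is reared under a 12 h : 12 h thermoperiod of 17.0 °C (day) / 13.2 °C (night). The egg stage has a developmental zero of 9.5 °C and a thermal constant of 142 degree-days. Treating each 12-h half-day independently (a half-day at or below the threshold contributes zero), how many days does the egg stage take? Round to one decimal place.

Day half: max(0, 17.0 − 9.5) × 0.5 = 7.5 × 0.5 = 3.75 DD.
Night half: max(0, 13.2 − 9.5) × 0.5 = 3.7 × 0.5 = 1.85 DD.
Per 24 h: 5.60 DD/day.
Duration = 142 / 5.60 = 25.357 ≈ 25.4 days.

25.4 days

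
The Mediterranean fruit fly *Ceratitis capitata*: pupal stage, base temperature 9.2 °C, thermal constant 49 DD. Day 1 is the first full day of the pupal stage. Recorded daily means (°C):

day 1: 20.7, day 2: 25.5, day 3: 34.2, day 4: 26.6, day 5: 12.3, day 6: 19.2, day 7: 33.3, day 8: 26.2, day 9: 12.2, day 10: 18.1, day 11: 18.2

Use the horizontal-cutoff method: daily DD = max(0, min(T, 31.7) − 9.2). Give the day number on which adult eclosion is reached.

Daily DD above 9.2 °C (capped at 22.5): 11.5, 16.3, 22.5, 17.4, 3.1, 10.0, 22.5, 17.0, 3.0, 8.9, 9.0.
Cumulative: 11.5, 27.8, 50.3, 67.7, 70.8, 80.8, 103.3, 120.3, 123.3, 132.2, 141.2.
The total first reaches 49 DD on day 3.

day 3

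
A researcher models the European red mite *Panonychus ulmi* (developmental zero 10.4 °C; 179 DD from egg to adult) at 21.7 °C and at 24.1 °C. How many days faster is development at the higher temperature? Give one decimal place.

At 21.7 °C: 179 / (21.7 − 10.4) = 179 / 11.3 = 15.841 d.
At 24.1 °C: 179 / (24.1 − 10.4) = 179 / 13.7 = 13.066 d.
Difference = |15.841 − 13.066| = 2.775 ≈ 2.8 days.

2.8 days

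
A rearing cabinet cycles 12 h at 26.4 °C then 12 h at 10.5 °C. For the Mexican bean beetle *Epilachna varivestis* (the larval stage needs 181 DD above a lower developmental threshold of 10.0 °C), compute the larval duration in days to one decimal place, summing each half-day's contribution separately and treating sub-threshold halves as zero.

21.4 days

Day half: max(0, 26.4 − 10.0) × 0.5 = 16.4 × 0.5 = 8.20 DD.
Night half: max(0, 10.5 − 10.0) × 0.5 = 0.5 × 0.5 = 0.25 DD.
Per 24 h: 8.45 DD/day.
Duration = 181 / 8.45 = 21.420 ≈ 21.4 days.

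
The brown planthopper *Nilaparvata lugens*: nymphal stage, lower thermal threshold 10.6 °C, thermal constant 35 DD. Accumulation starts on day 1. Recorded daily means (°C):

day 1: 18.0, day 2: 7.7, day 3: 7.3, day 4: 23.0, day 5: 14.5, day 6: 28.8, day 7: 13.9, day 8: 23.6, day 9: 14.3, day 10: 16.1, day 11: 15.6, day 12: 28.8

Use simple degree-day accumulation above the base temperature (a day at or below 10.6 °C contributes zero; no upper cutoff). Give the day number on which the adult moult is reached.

day 6

Daily DD above 10.6 °C: 7.4, 0.0, 0.0, 12.4, 3.9, 18.2, 3.3, 13.0, 3.7, 5.5, 5.0, 18.2.
Cumulative: 7.4, 7.4, 7.4, 19.8, 23.7, 41.9, 45.2, 58.2, 61.9, 67.4, 72.4, 90.6.
The total first reaches 35 DD on day 6.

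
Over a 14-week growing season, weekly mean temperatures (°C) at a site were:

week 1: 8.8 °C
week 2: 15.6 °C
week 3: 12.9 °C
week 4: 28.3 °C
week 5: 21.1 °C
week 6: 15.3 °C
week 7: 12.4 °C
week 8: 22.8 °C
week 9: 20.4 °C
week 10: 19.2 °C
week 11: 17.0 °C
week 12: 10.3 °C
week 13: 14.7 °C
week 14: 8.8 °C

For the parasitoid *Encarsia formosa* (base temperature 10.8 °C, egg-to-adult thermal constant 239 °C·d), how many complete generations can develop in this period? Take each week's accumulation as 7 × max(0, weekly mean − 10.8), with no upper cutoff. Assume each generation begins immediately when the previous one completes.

2 generations

Weekly DD (7 × max(0, T̄ − 10.8)): 0.0, 33.6, 14.7, 122.5, 72.1, 31.5, 11.2, 84.0, 67.2, 58.8, 43.4, 0.0, 27.3, 0.0.
Season total = 566.3 DD.
Complete generations = ⌊566.3 / 239⌋ = 2.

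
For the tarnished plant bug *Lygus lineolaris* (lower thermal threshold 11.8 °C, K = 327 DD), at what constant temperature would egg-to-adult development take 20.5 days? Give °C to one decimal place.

Required daily accumulation = 327 / 20.5 = 15.951 DD/day.
T = T_base + 15.951 = 11.8 + 15.951 = 27.751 ≈ 27.8 °C.

27.8 °C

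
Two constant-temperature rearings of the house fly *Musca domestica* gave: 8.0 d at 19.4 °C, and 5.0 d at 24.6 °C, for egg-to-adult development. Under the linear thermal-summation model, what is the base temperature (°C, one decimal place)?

Linear rate model ⇒ the product D·(T − T_b) is constant across temperatures.
8.0·(19.4 − T_b) = 5.0·(24.6 − T_b)
T_b = (8.0·19.4 − 5.0·24.6) / (8.0 − 5.0) = 32.20 / 3.0 = 10.733 °C ≈ 10.7 °C.

10.7 °C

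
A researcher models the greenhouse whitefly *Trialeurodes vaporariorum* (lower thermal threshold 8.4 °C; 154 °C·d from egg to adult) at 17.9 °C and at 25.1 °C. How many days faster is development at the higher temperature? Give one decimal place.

7.0 days

At 17.9 °C: 154 / (17.9 − 8.4) = 154 / 9.5 = 16.211 d.
At 25.1 °C: 154 / (25.1 − 8.4) = 154 / 16.7 = 9.222 d.
Difference = |16.211 − 9.222| = 6.989 ≈ 7.0 days.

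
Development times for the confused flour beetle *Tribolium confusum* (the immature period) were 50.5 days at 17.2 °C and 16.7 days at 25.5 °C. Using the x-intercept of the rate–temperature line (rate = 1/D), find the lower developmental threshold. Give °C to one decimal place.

13.1 °C

Under the model K = D·(T − T_b), so D₁·(T₁ − T_b) = D₂·(T₂ − T_b).
50.5·(17.2 − T_b) = 16.7·(25.5 − T_b)
T_b = (50.5·17.2 − 16.7·25.5) / (50.5 − 16.7) = 442.75 / 33.8 = 13.099 °C ≈ 13.1 °C.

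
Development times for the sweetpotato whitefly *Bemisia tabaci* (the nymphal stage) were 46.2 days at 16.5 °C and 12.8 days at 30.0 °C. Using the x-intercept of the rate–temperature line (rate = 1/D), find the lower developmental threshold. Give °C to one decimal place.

Linear rate model ⇒ the product D·(T − T_b) is constant across temperatures.
46.2·(16.5 − T_b) = 12.8·(30.0 − T_b)
T_b = (46.2·16.5 − 12.8·30.0) / (46.2 − 12.8) = 378.30 / 33.4 = 11.326 °C ≈ 11.3 °C.

11.3 °C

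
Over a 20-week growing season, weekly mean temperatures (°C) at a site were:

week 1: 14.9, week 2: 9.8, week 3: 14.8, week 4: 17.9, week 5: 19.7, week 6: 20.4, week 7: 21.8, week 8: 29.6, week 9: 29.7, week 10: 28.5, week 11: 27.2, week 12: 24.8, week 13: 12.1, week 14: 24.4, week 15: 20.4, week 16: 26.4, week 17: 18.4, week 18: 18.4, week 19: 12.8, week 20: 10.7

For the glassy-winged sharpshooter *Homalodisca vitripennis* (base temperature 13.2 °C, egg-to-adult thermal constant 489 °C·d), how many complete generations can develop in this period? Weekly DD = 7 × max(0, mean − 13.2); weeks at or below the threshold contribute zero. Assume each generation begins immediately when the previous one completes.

2 generations

Weekly DD (7 × max(0, T̄ − 13.2)): 11.9, 0.0, 11.2, 32.9, 45.5, 50.4, 60.2, 114.8, 115.5, 107.1, 98.0, 81.2, 0.0, 78.4, 50.4, 92.4, 36.4, 36.4, 0.0, 0.0.
Season total = 1022.7 DD.
Complete generations = ⌊1022.7 / 489⌋ = 2.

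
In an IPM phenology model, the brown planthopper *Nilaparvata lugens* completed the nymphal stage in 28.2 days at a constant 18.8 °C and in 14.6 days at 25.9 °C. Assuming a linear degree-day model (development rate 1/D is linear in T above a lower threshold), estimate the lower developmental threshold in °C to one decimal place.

11.2 °C

Under the model K = D·(T − T_b), so D₁·(T₁ − T_b) = D₂·(T₂ − T_b).
28.2·(18.8 − T_b) = 14.6·(25.9 − T_b)
T_b = (28.2·18.8 − 14.6·25.9) / (28.2 − 14.6) = 152.02 / 13.6 = 11.178 °C ≈ 11.2 °C.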